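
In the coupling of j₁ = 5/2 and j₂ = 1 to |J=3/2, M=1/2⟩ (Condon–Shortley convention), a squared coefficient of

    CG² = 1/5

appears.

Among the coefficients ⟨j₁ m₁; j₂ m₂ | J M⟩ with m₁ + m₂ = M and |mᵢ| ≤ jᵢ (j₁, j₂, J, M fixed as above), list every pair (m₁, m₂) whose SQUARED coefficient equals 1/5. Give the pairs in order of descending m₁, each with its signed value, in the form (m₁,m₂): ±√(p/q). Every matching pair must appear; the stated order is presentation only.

Admissible pairs with m₁+m₂ = M = 1/2: (-1/2,1), (1/2,0), (3/2,-1)
  (m₁,m₂)=(3/2,-1): CG² = 2/5, CG = +√(2/5)
  (m₁,m₂)=(1/2,0): CG² = 2/5, CG = −√(2/5)
  (m₁,m₂)=(-1/2,1): CG² = 1/5, CG = +√(1/5)   ← matches the target
Pairs with CG² = 1/5: (-1/2,1): +√(1/5)

(-1/2,1): +√(1/5)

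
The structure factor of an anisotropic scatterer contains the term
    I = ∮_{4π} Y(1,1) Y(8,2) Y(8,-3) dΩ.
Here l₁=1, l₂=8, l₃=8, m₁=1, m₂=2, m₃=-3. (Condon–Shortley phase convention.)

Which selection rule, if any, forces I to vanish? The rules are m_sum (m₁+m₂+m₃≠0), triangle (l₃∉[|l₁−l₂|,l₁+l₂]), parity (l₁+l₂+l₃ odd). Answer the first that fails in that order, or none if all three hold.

azimuthal sum: 1 + 2 − 3 = 0  ✓
7 ≤ 8 ≤ 9 (triangle on l)  ✓
L = 1 + 8 + 8 = 17 (odd)  ✗

parity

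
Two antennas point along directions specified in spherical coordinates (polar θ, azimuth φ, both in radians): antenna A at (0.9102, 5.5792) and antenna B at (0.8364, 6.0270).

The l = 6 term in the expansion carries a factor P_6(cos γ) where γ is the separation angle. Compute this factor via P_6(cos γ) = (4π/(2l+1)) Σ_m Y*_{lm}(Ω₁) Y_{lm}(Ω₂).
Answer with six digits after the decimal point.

Expand P_6 via completeness: Σ_{m} conj(Y_{6,m}) at Ω₁ times Y_{6,m} at Ω₂ —
  [-6]  conj(Y_{6,-6})(Ω₁) = (-0.054952, 0.103404) ; Y_{6,-6}(Ω₂) = (0.002720, 0.080728) ; Δ = (-0.008497, -0.004155)
  [-5]  conj(Y_{6,-5})(Ω₁) = (-0.292918, 0.116430) ; Y_{6,-5}(Ω₂) = (0.072209, 0.242092) ; Δ = (-0.049338, -0.062506)
  [-4]  conj(Y_{6,-4})(Ω₁) = (-0.412823, -0.139399) ; Y_{6,-4}(Ω₂) = (0.221562, 0.364596) ; Δ = (-0.040641, -0.181399)
  [-3]  conj(Y_{6,-3})(Ω₁) = (-0.115700, -0.192511) ; Y_{6,-3}(Ω₂) = (0.248943, 0.240696) ; Δ = (0.017534, -0.075773)
  [-2]  conj(Y_{6,-2})(Ω₁) = (-0.036187, 0.220276) ; Y_{6,-2}(Ω₂) = (-0.066959, -0.037663) ; Δ = (0.010719, -0.013387)
  [-1]  conj(Y_{6,-1})(Ω₁) = (-0.246049, 0.208926) ; Y_{6,-1}(Ω₂) = (-0.360222, -0.094357) ; Δ = (0.108346, -0.052043)
  [+0]  conj(Y_{6,0})(Ω₁) = (0.140443, -0.000000) ; Y_{6,0}(Ω₂) = (-0.028782, 0.000000) ; Δ = (-0.004042, 0.000000)
  [+1]  conj(Y_{6,1})(Ω₁) = (0.246049, 0.208926) ; Y_{6,1}(Ω₂) = (0.360222, -0.094357) ; Δ = (0.108346, 0.052043)
  [+2]  conj(Y_{6,2})(Ω₁) = (-0.036187, -0.220276) ; Y_{6,2}(Ω₂) = (-0.066959, 0.037663) ; Δ = (0.010719, 0.013387)
  [+3]  conj(Y_{6,3})(Ω₁) = (0.115700, -0.192511) ; Y_{6,3}(Ω₂) = (-0.248943, 0.240696) ; Δ = (0.017534, 0.075773)
  [+4]  conj(Y_{6,4})(Ω₁) = (-0.412823, 0.139399) ; Y_{6,4}(Ω₂) = (0.221562, -0.364596) ; Δ = (-0.040641, 0.181399)
  [+5]  conj(Y_{6,5})(Ω₁) = (0.292918, 0.116430) ; Y_{6,5}(Ω₂) = (-0.072209, 0.242092) ; Δ = (-0.049338, 0.062506)
  [+6]  conj(Y_{6,6})(Ω₁) = (-0.054952, -0.103404) ; Y_{6,6}(Ω₂) = (0.002720, -0.080728) ; Δ = (-0.008497, 0.004155)
Σ over m = (0.072203, 0.000000); ×(4π/13) → (0.069794, 0.000000). Real part: 0.069794

0.069794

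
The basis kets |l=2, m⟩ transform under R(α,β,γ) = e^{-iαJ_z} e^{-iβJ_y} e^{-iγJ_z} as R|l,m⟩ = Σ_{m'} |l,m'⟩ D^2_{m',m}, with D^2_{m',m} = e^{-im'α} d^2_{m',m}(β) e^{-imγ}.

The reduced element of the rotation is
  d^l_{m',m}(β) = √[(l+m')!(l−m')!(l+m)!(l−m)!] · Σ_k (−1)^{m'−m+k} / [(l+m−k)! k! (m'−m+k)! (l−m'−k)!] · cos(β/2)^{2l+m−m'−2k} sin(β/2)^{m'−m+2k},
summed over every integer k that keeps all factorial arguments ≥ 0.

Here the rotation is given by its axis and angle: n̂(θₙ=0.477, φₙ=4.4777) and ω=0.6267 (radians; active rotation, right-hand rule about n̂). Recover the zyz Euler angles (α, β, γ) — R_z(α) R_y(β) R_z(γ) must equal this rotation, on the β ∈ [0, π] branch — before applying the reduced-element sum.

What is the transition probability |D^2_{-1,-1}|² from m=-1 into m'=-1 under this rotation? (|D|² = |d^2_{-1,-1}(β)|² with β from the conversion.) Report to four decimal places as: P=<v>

Axis–angle → zyz. n̂ = (sinθₙcosφₙ, sinθₙsinφₙ, cosθₙ) = (-0.106763, -0.446530, +0.888376), ω = 0.6267.
R = I cosω + sinω [n̂]ₓ + (1−cosω) n̂n̂ᵀ gives
  R = [+0.812133, -0.511951, -0.279903; +0.530070, +0.847858, -0.012770; +0.243855, -0.137997, +0.959943]
β = atan2(√(R₁₃²+R₂₃²), R₃₃) = 0.283996; α = atan2(R₂₃, R₁₃) mod 2π = 3.187183; γ = atan2(R₃₂, −R₃₁) mod 2π = 3.656561
First d^2_{-1,-1}(β=0.2840), then the phase factors e^{-i(-1)α} and e^{-i(-1)γ}:
c=cos(0.283996/2)=0.989935, s=sin(0.283996/2)=0.141521; N=√[1·6·1·6]=6.000000
Admissible k: 0..1 (factorial args all ≥0)
  k=0: (−1)^0·6.0000/(6)·0.9899^4·0.1415^0 = +0.960345
  k=1: (−1)^1·6.0000/(2)·0.9899^2·0.1415^2 = -0.058881
d^2_{-1,-1}(0.2840) = +0.960345 -0.058881 = +0.901463
|D^2_{-1,-1}|² = |d^2_{-1,-1}(β)|² = (+0.901463)² = 0.812636 (the z-rotation phases have unit modulus)

P=0.8126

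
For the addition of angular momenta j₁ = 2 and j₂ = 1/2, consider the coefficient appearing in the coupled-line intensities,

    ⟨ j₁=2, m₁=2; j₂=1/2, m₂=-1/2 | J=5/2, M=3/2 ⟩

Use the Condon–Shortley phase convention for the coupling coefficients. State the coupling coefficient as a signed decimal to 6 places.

+0.447214

√[6·0!4!1!/6! · 4!0!0!1!4!1!] = √(576/5)
  +(−1)^0/∏(0,0,0,0,4,1)! = 1/24  (running 1/24)
⟨..|..⟩ = √(576/5)·(1/24) = +0.447214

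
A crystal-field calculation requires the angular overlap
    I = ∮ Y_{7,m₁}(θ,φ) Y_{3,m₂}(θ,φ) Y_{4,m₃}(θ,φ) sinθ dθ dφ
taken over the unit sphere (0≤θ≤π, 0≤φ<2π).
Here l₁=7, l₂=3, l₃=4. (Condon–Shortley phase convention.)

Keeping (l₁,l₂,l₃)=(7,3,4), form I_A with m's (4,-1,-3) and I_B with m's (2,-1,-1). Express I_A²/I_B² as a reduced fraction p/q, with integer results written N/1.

Same 7,3,4: normalisation and zero-m 3j drop out of the ratio.
A: Δ: 6! 8! 0! / 15! → 1/45045; sum: t=2:+1/241920 = 1/241920; 3j²(7 3 4; 4 -1 -3) = Δ·Π!·Σ² = 2/91  (sign -1)
B: Δ: 6! 8! 0! / 15! → 1/45045; sum: t=2:+1/34560 = 1/34560; 3j²(7 3 4; 2 -1 -1) = Δ·Π!·Σ² = 4/143  (sign -1)
I_A²/I_B² = (2/91)/(4/143) = 11/14

11/14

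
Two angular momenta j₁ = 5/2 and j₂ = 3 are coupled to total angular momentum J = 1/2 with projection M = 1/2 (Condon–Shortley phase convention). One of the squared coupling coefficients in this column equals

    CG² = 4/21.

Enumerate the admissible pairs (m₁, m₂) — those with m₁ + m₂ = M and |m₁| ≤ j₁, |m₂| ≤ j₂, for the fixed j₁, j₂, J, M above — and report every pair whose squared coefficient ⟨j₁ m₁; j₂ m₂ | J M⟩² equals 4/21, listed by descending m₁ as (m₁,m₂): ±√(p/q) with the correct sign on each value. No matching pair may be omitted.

Admissible pairs with m₁+m₂ = M = 1/2: (-5/2,3), (-3/2,2), (-1/2,1), (1/2,0), (3/2,-1), (5/2,-2)
  (m₁,m₂)=(5/2,-2): CG² = 1/21, CG = +√(1/21)
  (m₁,m₂)=(3/2,-1): CG² = 2/21, CG = −√(2/21)
  (m₁,m₂)=(1/2,0): CG² = 1/7, CG = +√(1/7)
  (m₁,m₂)=(-1/2,1): CG² = 4/21, CG = −√(4/21)   ← matches the target
  (m₁,m₂)=(-3/2,2): CG² = 5/21, CG = +√(5/21)
  (m₁,m₂)=(-5/2,3): CG² = 2/7, CG = −√(2/7)
Pairs with CG² = 4/21: (-1/2,1): −√(4/21)

(-1/2,1): −√(4/21)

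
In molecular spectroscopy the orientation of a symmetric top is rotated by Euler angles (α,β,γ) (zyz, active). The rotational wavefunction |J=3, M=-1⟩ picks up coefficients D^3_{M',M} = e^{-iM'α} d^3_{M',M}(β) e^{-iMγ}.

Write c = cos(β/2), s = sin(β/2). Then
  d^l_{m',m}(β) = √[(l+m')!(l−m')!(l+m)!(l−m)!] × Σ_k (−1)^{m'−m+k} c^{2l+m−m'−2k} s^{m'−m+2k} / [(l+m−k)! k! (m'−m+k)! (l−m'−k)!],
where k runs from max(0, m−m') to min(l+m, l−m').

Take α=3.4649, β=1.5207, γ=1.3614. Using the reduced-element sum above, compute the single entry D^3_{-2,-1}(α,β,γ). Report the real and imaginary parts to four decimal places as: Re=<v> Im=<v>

Re=0.1492 Im=-0.3191

Split into d^3_{-2,-1}(β=1.5207) × two z-phases.
c=cos(1.520700/2)=0.724595, s=sin(1.520700/2)=0.689175; N=√[1·120·2·24]=75.894664
Admissible k: 1..2 (factorial args all ≥0)
  k=1: (−1)^0·75.8947/(24)·0.7246^5·0.6892^1 = +0.435317
  k=2: (−1)^1·75.8947/(12)·0.7246^3·0.6892^3 = -0.787598
d^3_{-2,-1}(1.5207) = +0.435317 -0.787598 = -0.352281
D = (+0.798128+0.602488i)·(-0.352281)·(+0.207869+0.978157i) = +0.149163-0.319143i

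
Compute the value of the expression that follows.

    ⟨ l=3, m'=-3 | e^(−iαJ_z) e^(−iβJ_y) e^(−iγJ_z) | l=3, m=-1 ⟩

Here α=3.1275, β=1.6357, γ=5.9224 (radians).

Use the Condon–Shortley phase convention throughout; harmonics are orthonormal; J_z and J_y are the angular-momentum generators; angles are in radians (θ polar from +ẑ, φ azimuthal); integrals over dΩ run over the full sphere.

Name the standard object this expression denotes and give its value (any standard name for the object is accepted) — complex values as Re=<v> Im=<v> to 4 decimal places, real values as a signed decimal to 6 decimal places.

Wigner D-matrix element, Re=-0.4147 Im=0.1768

This is a Wigner D-matrix element — the rotation-matrix element ⟨l m'| R(α,β,γ) |l m⟩ in the angular-momentum basis.
D^3_{-3,-1}(3.1275,1.6357,5.9224) = e^{-i·-3·3.1275}·d^3_{-3,-1}(1.6357)·e^{-i·-1·5.9224}. Compute d first:
Half-angle: c=0.683792, s=0.729677. N=√(1·720·2·24)=185.903201
The bounds max(0,m−m')=2 and min(l+m,l−m')=2 give 1 term
  k=2: (−1)^0·185.9032/(48)·0.6838^4·0.7297^2 = +0.450819
d^3_{-3,-1}(1.6357) = +0.450819
Phases: e^{-i·(-3)·3.1275}=-0.999106+0.042265i, e^{-i·(-1)·5.9224}=+0.935620-0.353009i ⇒ D=-0.414692+0.176828i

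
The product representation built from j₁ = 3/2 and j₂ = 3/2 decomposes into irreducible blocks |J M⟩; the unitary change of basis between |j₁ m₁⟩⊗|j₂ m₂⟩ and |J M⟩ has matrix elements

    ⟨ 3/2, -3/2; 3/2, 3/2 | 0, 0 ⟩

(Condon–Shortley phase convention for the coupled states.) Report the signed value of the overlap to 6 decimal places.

-0.500000

triangle: 3!·0!·0!/4! = 6/24
(j±m)!: 0!·3!·3!·0!·0!·0! = 36
prefactor² = (2J+1)·Δ·N² = 9
  k=3: −1/(3!·0!·0!·0!·0!·0!) = -1/6
Σ = -1/6  ⇒  CG² = 9·(-1/6)² = 1/4
CG = −√(1/4) = -0.500000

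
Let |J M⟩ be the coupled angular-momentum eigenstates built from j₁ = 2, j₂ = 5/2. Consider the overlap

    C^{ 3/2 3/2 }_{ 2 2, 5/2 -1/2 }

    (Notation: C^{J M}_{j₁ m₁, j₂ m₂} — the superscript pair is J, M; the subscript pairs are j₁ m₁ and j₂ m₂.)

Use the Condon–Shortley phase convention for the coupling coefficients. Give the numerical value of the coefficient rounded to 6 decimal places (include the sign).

triangle: 3!×1!×2!/7! = 12/5040
(j±m)!: 4!×0!×2!×3!×3!×0! = 1728
prefactor² = (2J+1)×Δ×N² = 576/35
  k=0: +1/(0!×3!×0!×2!×1!×0!) = 1/12
Σ = 1/12  ⇒  CG² = 576/35×(1/12)² = 4/35
CG = +√(4/35) = +0.338062

+0.338062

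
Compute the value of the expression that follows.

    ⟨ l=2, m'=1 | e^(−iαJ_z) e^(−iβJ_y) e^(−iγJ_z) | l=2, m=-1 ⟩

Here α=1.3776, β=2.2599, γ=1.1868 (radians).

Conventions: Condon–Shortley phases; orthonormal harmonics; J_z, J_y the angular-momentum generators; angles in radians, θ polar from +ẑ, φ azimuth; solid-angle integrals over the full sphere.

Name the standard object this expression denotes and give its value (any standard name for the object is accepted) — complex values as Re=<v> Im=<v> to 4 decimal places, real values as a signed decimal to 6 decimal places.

Wigner D-matrix element, Re=-0.2182 Im=0.0421

This is a Wigner D-matrix element — the rotation-matrix element ⟨l m'| R(α,β,γ) |l m⟩ in the angular-momentum basis.
First d^2_{1,-1}(β=2.2599), then the phase factors e^{-i(1)α} and e^{-i(-1)γ}:
Half-angle: c=0.426705, s=0.904391. N=√(6·1·1·6)=6.000000
k∈{0,1} keeps every argument non-negative
  k=0: (−1)^2·6.0000/(2)·0.4267^2·0.9044^2 = +0.446775
  k=1: (−1)^3·6.0000/(6)·0.4267^0·0.9044^4 = -0.668998
d^2_{1,-1}(2.2599) = +0.446775 -0.668998 = -0.222222
Phases: e^{-i·(1)·1.3776}=+0.191997-0.981396i, e^{-i·(-1)·1.1868}=+0.374629+0.927175i ⇒ D=-0.218190+0.042143i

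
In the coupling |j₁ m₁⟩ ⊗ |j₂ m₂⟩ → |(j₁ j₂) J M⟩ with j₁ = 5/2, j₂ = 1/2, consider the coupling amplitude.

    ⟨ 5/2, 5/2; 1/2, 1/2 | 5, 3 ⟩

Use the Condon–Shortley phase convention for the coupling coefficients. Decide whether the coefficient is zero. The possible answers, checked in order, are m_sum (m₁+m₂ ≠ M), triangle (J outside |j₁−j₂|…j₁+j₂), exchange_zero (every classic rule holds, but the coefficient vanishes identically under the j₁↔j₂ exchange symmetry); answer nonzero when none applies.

triangle

m-sum: m₁+m₂ = 5/2+1/2 = 3, M = 3  ✓
triangle: need |j₁−j₂| ≤ J ≤ j₁+j₂, i.e. J ∈ [2, 3]; J = 5 is outside ✗ ⇒ coefficient is 0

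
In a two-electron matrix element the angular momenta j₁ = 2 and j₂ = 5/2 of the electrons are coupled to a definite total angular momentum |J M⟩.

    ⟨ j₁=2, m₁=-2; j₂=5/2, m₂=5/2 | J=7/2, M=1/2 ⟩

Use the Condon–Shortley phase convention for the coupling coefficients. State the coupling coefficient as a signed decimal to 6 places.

√[8·1!3!4!/9! · 0!4!5!0!4!3!] = √(9216/7)
  +(−1)^1/∏(1,0,3,4,0,0)! = -1/144  (running -1/144)
⟨..|..⟩ = √(9216/7)·(-1/144) = -0.251976

-0.251976  (= −√(4/63))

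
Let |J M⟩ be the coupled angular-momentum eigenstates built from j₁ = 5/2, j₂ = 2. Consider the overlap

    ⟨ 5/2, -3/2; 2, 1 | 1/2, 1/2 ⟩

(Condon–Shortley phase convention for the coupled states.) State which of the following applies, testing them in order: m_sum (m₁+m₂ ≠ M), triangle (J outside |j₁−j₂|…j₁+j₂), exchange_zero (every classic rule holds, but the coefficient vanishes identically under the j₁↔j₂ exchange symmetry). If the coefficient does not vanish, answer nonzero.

m_sum

m-sum: m₁+m₂ = -3/2+1 = -1/2, M = 1/2  ✗ ⇒ coefficient is 0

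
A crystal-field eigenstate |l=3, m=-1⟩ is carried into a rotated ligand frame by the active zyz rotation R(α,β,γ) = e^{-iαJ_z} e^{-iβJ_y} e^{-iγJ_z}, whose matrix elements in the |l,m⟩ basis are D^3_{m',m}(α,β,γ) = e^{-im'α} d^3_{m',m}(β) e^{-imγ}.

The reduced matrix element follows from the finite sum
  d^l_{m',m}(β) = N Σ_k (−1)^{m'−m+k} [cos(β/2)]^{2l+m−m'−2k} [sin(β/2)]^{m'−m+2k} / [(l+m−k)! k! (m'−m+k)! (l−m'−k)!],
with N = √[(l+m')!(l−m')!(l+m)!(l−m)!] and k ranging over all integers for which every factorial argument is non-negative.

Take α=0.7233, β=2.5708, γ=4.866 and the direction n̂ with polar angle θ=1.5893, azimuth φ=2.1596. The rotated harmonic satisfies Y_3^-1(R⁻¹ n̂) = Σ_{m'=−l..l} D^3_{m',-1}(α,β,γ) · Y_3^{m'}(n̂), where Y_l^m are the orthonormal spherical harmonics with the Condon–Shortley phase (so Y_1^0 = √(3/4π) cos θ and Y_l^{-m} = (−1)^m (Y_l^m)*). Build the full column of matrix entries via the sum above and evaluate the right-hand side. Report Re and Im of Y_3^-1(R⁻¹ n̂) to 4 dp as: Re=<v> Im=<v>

Re=0.3091 Im=0.0155

Need the full column D^3_{m',-1} for m'=−3..3 at α=0.7233, β=2.5708, γ=4.8660.
cos(β/2)=0.281538, sin(β/2)=0.959550
d^3_{-3,-1}: single k=2 term ⇒ +0.022404;  D = +0.016351+0.015316i
d^3_{-2,-1}: k∈[1..2] ⇒ +0.005367 -0.124693 = -0.119326;  D = -0.119274-0.003509i
d^3_{-1,-1}: k∈[0..2] ⇒ +0.000498 -0.046278 +0.403177 = +0.357397;  D = +0.274755-0.228566i
d^3_{0,-1}: k∈[0..2] ⇒ -0.005880 +0.204892 -0.793352 = -0.594339;  D = -0.090938+0.587341i
d^3_{1,-1}: k∈[0..2] ⇒ +0.034708 -0.537569 +0.780560 = +0.277699;  D = -0.149783-0.233842i
d^3_{2,-1}: k∈[0..1] ⇒ -0.124693 +0.724228 = +0.599534;  D = -0.576548-0.164421i
d^3_{3,-1}: single k=0 term ⇒ +0.260249;  D = -0.234849+0.112142i
Y_3^{m'}(θ=1.5893,φ=2.1596) and Σ D·Y over m':
  (+0.0164+0.0153i)·(+0.4091-0.0811i)  (-0.1193-0.0035i)·(+0.0072-0.0175i)  (+0.2748-0.2286i)·(+0.1791+0.2683i)  (-0.0909+0.5873i)·(+0.0207+0.0000i)  (-0.1498-0.2338i)·(-0.1791+0.2683i)  (-0.5765-0.1644i)·(+0.0072+0.0175i)  (-0.2348+0.1121i)·(-0.4091-0.0811i)
Y_3^-1(R⁻¹ n̂) = +0.309069+0.015531i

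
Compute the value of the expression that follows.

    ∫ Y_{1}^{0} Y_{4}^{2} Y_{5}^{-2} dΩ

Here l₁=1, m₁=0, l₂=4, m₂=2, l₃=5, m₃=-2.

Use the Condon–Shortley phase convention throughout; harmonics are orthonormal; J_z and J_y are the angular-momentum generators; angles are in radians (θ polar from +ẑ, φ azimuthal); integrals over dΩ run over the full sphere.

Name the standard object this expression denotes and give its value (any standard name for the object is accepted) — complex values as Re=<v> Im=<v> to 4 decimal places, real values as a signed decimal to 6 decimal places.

Gaunt coefficient, +0.225034

This is a Gaunt coefficient — the integral of a triple product of spherical harmonics over the sphere.
Rules hold: Σm=0, L=10 even, 3≤5≤5.
N = 3·9·11 = 297
Δ = 0!·2!·8!/11! = 1/495
Racah Σ t=0..0: t=0:+1/576 = 1/576
⇒ 3j(1 4 5; 0 0 0)² = 5/99, sgn -1
Racah Σ t=0..0: t=0:+1/1440 = 1/1440
⇒ 3j(1 4 5; 0 2 -2)² = 7/165, sgn -1
4πI² = N·(3j₀)²·(3jₘ)² = 7/11
I = +1·√(0.636364/4π) = 0.22503380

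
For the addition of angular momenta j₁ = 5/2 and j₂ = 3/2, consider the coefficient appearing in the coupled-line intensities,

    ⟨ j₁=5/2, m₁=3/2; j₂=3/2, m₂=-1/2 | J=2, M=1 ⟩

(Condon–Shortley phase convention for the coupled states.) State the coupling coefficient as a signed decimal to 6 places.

+0.154303  (= +√(1/42))

j₁+j₂−J=2  J+j₁−j₂=3  J−j₁+j₂=1  j₁+j₂+J+1=7
(j₁±m₁, j₂±m₂, J±M) = (4,1,1,2,3,1)
P² = 24/7
sum k=0..1:
  [0] +1/4 = 1/4
  [1] −1/6 = -1/6
S = 1/12
C² = P²·S² = 1/42 ; C = +0.154303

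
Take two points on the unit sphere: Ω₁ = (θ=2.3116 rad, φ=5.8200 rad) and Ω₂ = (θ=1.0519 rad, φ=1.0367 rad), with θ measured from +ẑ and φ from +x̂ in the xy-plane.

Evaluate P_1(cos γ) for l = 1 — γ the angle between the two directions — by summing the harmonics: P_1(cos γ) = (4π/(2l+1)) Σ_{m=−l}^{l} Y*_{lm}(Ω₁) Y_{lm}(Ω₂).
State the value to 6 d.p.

Summing Y*_{l m}(θ₁,φ₁)·Y_{l m}(θ₂,φ₂) over m ∈ [−1, 1]; prefactor 4π/(2·1+1) = 4.188790:
  term(m=-1) = 0.00542 - 0.07630j   from Y*(Ω₁)=0.22809 - 0.11391j, Y(Ω₂)=0.15273 - 0.25823j
  term(m=+0) = -0.07990 + 0.00000j   from Y*(Ω₁)=-0.32975 + 0.00000j, Y(Ω₂)=0.24231 + 0.00000j
  term(m=+1) = 0.00542 + 0.07630j   from Y*(Ω₁)=-0.22809 - 0.11391j, Y(Ω₂)=-0.15273 - 0.25823j
Σ over m = -0.06906 + 0.00000j; ×(4π/3) → -0.28929 + 0.00000j. Real part: -0.289287

-0.289287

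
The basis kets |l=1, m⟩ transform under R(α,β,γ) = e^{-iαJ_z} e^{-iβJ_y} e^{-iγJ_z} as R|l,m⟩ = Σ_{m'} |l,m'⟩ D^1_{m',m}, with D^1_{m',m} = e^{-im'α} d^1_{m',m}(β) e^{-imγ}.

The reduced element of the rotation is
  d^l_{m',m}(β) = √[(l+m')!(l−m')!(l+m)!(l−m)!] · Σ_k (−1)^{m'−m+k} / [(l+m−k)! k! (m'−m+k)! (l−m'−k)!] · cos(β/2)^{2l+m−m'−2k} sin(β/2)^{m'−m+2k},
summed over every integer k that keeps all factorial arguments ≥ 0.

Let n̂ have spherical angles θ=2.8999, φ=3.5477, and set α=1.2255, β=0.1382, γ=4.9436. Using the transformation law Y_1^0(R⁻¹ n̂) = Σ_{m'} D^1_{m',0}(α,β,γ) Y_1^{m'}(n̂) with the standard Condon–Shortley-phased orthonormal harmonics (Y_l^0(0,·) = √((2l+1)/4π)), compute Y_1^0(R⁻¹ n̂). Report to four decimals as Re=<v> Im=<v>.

Need the full column D^1_{m',0} for m'=−1..1 at α=1.2255, β=0.1382, γ=4.9436.
cos(β/2)=0.997614, sin(β/2)=0.069045
d^1_{-1,0}: single k=1 term ⇒ +0.097411;  D = +0.032971+0.091662i
d^1_{0,0}: k∈[0..1] ⇒ +0.995233 -0.004767 = +0.990466;  D = +0.990466+0.000000i
d^1_{1,0}: single k=0 term ⇒ -0.097411;  D = -0.032971+0.091662i
Y_1^{m'}(θ=2.8999,φ=3.5477) and Σ D·Y over m':
  (+0.0330+0.0917i)·(-0.0760+0.0327i)  (+0.9905+0.0000i)·(-0.4744+0.0000i)  (-0.0330+0.0917i)·(+0.0760+0.0327i)
Y_1^0(R⁻¹ n̂) = -0.480876+0.000000i

Re=-0.4809 Im=0.0000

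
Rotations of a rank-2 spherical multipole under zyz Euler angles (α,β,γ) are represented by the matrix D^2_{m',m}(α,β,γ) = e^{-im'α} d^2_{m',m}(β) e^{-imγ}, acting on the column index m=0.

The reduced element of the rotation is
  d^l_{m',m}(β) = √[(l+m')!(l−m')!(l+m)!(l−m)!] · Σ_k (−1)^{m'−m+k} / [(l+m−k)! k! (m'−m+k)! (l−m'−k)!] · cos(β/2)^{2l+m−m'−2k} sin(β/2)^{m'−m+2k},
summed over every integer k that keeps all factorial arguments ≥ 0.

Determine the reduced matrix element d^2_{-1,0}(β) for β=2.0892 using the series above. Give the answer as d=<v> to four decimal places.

d^2_{-1,0}(β=2.0892) via the finite sum:
Half-angle: c=0.502248, s=0.864724. N=√(1·6·2·2)=4.898979
The bounds max(0,m−m')=1 and min(l+m,l−m')=2 give 2 terms
  k=1: (−1)^0·4.8990/(2)·0.5022^3·0.8647^1 = +0.268354
  k=2: (−1)^1·4.8990/(2)·0.5022^1·0.8647^3 = -0.795474
d^2_{-1,0}(2.0892) = +0.268354 -0.795474 = -0.527120

d=-0.5271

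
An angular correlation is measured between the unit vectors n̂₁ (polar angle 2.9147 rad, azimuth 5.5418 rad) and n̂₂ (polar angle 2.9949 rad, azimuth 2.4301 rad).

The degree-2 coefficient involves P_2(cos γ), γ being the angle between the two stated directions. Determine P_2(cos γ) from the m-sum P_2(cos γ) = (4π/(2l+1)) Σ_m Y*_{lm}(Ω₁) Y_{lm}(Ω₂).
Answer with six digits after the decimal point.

0.800252

Expand P_2 via completeness: Σ_{m} conj(Y_{2,m}) at Ω₁ times Y_{2,m} at Ω₂ —
  m=-2: (+0.001718-0.019471i) × (+0.001215+0.008163i) = +0.000161-0.000010i  (running Σ = +0.000161-0.000010i)
  m=-1: (-0.124888+0.114351i) × (+0.084607+0.072942i) = -0.018907+0.000565i  (running Σ = -0.018746+0.000556i)
  m=0: (+0.582904-0.000000i) × (+0.610568+0.000000i) = +0.355903+0.000000i  (running Σ = +0.337156+0.000556i)
  m=1: (+0.124888+0.114351i) × (-0.084607+0.072942i) = -0.018907-0.000565i  (running Σ = +0.318249-0.000010i)
  m=2: (+0.001718+0.019471i) × (+0.001215-0.008163i) = +0.000161+0.000010i  (running Σ = +0.318410-0.000000i)
Accumulated sum +0.318410-0.000000i; after 4π/(2l+1) scaling, +0.800252-0.000000i ⇒ P_2 = 0.800252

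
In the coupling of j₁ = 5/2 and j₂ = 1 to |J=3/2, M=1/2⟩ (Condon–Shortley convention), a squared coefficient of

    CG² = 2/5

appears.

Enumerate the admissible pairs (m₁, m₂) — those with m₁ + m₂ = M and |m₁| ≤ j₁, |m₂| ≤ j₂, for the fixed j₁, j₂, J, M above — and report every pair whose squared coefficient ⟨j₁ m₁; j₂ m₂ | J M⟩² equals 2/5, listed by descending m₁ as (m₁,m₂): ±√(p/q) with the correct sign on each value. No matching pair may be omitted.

(3/2,-1): +√(2/5); (1/2,0): −√(2/5)

Admissible pairs with m₁+m₂ = M = 1/2: (-1/2,1), (1/2,0), (3/2,-1)
  (m₁,m₂)=(3/2,-1): CG² = 2/5, CG = +√(2/5)   ← matches the target
  (m₁,m₂)=(1/2,0): CG² = 2/5, CG = −√(2/5)   ← matches the target
  (m₁,m₂)=(-1/2,1): CG² = 1/5, CG = +√(1/5)
Pairs with CG² = 2/5: (3/2,-1): +√(2/5); (1/2,0): −√(2/5)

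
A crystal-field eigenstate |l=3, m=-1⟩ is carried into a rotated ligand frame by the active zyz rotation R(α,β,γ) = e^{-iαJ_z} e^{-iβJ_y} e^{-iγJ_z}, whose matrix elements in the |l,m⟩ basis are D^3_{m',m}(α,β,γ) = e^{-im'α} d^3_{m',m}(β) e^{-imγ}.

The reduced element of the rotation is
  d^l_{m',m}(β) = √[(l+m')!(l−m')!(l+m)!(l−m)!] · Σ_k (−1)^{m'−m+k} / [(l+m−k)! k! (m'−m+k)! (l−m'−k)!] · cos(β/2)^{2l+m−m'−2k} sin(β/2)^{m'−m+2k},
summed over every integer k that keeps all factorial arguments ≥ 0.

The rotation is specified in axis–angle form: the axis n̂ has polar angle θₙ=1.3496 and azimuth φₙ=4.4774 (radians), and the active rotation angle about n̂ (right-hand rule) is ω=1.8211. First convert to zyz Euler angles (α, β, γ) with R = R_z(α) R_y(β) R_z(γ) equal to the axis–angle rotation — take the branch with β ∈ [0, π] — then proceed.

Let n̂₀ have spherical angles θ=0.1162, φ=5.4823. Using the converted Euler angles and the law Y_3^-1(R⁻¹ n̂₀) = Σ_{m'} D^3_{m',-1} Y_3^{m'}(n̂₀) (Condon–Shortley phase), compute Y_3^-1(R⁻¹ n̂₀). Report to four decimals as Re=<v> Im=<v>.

Axis–angle → zyz. n̂ = (sinθₙcosφₙ, sinθₙsinφₙ, cosθₙ) = (-0.227159, -0.948822, +0.219397), ω = 1.8211.
R = I cosω + sinω [n̂]ₓ + (1−cosω) n̂n̂ᵀ gives
  R = [-0.183315, +0.056361, -0.981437; +0.481481, +0.875559, -0.039651; +0.857071, -0.479812, -0.187640]
β = atan2(√(R₁₃²+R₂₃²), R₃₃) = 1.759555; α = atan2(R₂₃, R₁₃) mod 2π = 3.181972; γ = atan2(R₃₂, −R₃₁) mod 2π = 3.651950
Need the full column D^3_{m',-1} for m'=−3..3 at α=3.1820, β=1.7596, γ=3.6519.
cos(β/2)=0.637322, sin(β/2)=0.770597
d^3_{-3,-1}: single k=2 term ⇒ +0.379435;  D = +0.306259+0.224000i
d^3_{-2,-1}: k∈[1..2] ⇒ +0.256226 -0.749187 = -0.492960;  D = +0.409315+0.274721i
d^3_{-1,-1}: k∈[0..2] ⇒ +0.067012 -0.783758 +0.859369 = +0.142623;  D = +0.121535+0.074637i
d^3_{0,-1}: k∈[0..2] ⇒ -0.280682 +1.231039 -0.599911 = +0.350446;  D = -0.305789-0.171189i
d^3_{1,-1}: k∈[0..2] ⇒ +0.587818 -1.145825 +0.209394 = -0.348612;  D = -0.310815-0.157875i
d^3_{2,-1}: k∈[0..1] ⇒ -0.749187 +0.547642 = -0.201545;  D = +0.183231+0.083945i
d^3_{3,-1}: single k=0 term ⇒ +0.554720;  D = +0.513230+0.210498i
Y_3^{m'}(θ=0.1162,φ=5.4823) and Σ D·Y over m':
  (+0.3063+0.2240i)·(-0.0005+0.0004i)  (+0.4093+0.2747i)·(-0.0004+0.0136i)  (+0.1215+0.0746i)·(+0.1026+0.1058i)  (-0.3058-0.1712i)·(+0.7164+0.0000i)  (-0.3108-0.1579i)·(-0.1026+0.1058i)  (+0.1832+0.0839i)·(-0.0004-0.0136i)  (+0.5132+0.2105i)·(+0.0005+0.0004i)
Y_3^-1(R⁻¹ n̂) = -0.168859-0.115534i

Re=-0.1689 Im=-0.1155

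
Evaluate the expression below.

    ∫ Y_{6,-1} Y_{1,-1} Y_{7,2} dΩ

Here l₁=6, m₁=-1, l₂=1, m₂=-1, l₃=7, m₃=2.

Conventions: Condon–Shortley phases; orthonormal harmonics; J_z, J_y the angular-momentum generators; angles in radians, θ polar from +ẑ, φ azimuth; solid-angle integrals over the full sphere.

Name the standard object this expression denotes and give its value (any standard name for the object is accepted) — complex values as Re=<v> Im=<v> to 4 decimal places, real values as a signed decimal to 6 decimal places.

Gaunt coefficient, +0.209937

This is a Gaunt coefficient — the integral of a triple product of spherical harmonics over the sphere.
m-sum 0 ✓  L=14 even ✓  5≤7≤7 ✓
Π(2lᵢ+1) = 13×3×15 = 585
triangle coeff Δ(6,1,7) = 1/1365
Σ_t [0,0]: t=0:+1/518400 = 1/518400
(3j)²=7/195 [(6 1 7; 0 0 0)], sign=-1
Σ_t [0,0]: t=0:+1/1209600 = 1/1209600
(3j)²=12/455 [(6 1 7; -1 -1 2)], sign=-1
⇒ 4πI² = 36/65
I = (+1)√(36/65/(4π)) = 0.20993732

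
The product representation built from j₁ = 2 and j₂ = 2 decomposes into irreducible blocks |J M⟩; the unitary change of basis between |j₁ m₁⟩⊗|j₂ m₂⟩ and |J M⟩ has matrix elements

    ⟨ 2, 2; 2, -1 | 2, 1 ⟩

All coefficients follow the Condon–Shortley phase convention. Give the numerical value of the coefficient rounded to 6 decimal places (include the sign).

+√(3/7) ≈ +0.654654

triangle: 2!*2!*2!/7! = 8/5040
(j±m)!: 4!*0!*1!*3!*3!*1! = 864
prefactor² = (2J+1)*Δ*N² = 48/7
  k=0: +1/(0!*2!*0!*1!*2!*1!) = 1/4
Σ = 1/4  ⇒  CG² = 48/7*(1/4)² = 3/7
CG = +√(3/7) = +0.654654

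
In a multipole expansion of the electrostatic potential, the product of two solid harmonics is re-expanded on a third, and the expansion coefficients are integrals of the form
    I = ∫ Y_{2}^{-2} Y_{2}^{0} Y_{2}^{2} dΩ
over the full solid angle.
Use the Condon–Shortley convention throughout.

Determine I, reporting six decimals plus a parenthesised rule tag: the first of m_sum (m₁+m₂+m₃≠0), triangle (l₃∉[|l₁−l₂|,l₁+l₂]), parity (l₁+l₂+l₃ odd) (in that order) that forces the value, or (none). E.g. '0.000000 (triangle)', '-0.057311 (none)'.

-0.180224 (none)

Rules hold: Σm=0, L=6 even, 0≤2≤4.
N = 5·5·5 = 125
Δ = 2!·2!·2!/7! = 1/630
Racah Σ t=0..2: t=0:+1/8 t=1:−1/1 t=2:+1/8 = -3/4
⇒ 3j(2 2 2; 0 0 0)² = 2/35, sgn -1
Racah Σ t=2..2: t=2:+1/8 = 1/8
⇒ 3j(2 2 2; -2 0 2)² = 2/35, sgn +1
4πI² = N·(3j₀)²·(3jₘ)² = 20/49
I = -1·√(0.408163/4π) = -0.18022375
No selection rule forces the value: the integral is nonzero (none).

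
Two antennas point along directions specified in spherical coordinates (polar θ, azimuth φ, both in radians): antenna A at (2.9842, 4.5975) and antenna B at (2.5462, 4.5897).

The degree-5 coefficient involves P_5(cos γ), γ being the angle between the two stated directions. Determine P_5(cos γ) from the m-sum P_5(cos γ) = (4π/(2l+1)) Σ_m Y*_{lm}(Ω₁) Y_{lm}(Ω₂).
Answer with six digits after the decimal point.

Expand P_5 via completeness: Σ_{m} conj(Y_{5,m}) at Ω₁ times Y_{5,m} at Ω₂ —
  m=-5: Y*=(-0.000024, -0.000037)  Y=(-0.014825, 0.021057)  product (0.000001, 0.000000)
  m=-4: Y*=(-0.000784, 0.000388)  Y=(-0.106030, -0.056658)  product (0.000105, 0.000003)
  m=-3: Y*=(0.003502, 0.009754)  Y=(0.113503, -0.294323)  product (0.003268, 0.000076)
  m=-2: Y*=(0.077134, -0.018042)  Y=(0.452263, 0.113258)  product (0.036928, 0.000576)
  m=-1: Y*=(-0.042154, -0.365294)  Y=(-0.027931, 0.226516)  product (0.083922, 0.000655)
  m=+0: Y*=(-0.769514, -0.000000)  Y=(0.327392, 0.000000)  product (-0.251933, -0.000000)
  m=+1: Y*=(0.042154, -0.365294)  Y=(0.027931, 0.226516)  product (0.083922, -0.000655)
  m=+2: Y*=(0.077134, 0.018042)  Y=(0.452263, -0.113258)  product (0.036928, -0.000576)
  m=+3: Y*=(-0.003502, 0.009754)  Y=(-0.113503, -0.294323)  product (0.003268, -0.000076)
  m=+4: Y*=(-0.000784, -0.000388)  Y=(-0.106030, 0.056658)  product (0.000105, -0.000003)
  m=+5: Y*=(0.000024, -0.000037)  Y=(0.014825, 0.021057)  product (0.000001, -0.000000)
Σ over m = (-0.003483, 0.000000); ×(4π/11) → (-0.003978, 0.000000). Real part: -0.003978

-0.003978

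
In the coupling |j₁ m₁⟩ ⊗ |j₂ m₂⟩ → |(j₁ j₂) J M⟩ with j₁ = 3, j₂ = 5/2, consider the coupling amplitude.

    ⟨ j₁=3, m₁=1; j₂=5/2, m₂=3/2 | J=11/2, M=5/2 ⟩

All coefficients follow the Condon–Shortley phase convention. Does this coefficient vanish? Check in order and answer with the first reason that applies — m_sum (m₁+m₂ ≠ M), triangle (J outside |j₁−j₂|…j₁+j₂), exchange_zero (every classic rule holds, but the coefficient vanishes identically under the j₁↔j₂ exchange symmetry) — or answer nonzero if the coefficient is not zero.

nonzero

m-sum: m₁+m₂ = 1+3/2 = 5/2, M = 5/2  ✓
triangle: |j₁−j₂| = 1/2 ≤ J = 11/2 ≤ j₁+j₂ = 11/2  ✓
exchange: j₁≠j₂ or m₁≠m₂ — the exchange symmetry imposes no constraint here
value check: CG = +√(5/11) = +0.674200 ≠ 0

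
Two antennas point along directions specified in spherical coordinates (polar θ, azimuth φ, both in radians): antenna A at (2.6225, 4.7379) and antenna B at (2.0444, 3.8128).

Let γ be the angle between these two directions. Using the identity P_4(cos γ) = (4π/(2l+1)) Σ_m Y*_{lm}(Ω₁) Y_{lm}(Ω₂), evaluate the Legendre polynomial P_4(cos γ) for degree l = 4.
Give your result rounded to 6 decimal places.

Expand P_4 via completeness: Σ_{m} conj(Y_{4,m}) at Ω₁ times Y_{4,m} at Ω₂ —
  m=-4: (+0.026664+0.002730i) × (-0.249113-0.122420i) = -0.006308-0.003944i  (running Σ = -0.006308-0.003944i)
  m=-3: (+0.010145-0.132300i) × (-0.172409-0.363550i) = -0.049847+0.019121i  (running Σ = -0.056155+0.015177i)
  m=-2: (-0.351682-0.017959i) × (+0.027362-0.117716i) = -0.011737+0.040907i  (running Σ = -0.067892+0.056084i)
  m=-1: (-0.011837+0.463903i) × (-0.232143+0.184373i) = -0.082783-0.109874i  (running Σ = -0.150675-0.053790i)
  m=0: (+0.029155-0.000000i) × (-0.182599+0.000000i) = -0.005324+0.000000i  (running Σ = -0.155999-0.053790i)
  m=1: (+0.011837+0.463903i) × (+0.232143+0.184373i) = -0.082783+0.109874i  (running Σ = -0.238782+0.056084i)
  m=2: (-0.351682+0.017959i) × (+0.027362+0.117716i) = -0.011737-0.040907i  (running Σ = -0.250518+0.015177i)
  m=3: (-0.010145-0.132300i) × (+0.172409-0.363550i) = -0.049847-0.019121i  (running Σ = -0.300365-0.003944i)
  m=4: (+0.026664-0.002730i) × (-0.249113+0.122420i) = -0.006308+0.003944i  (running Σ = -0.306673-0.000000i)
Accumulated sum -0.306673-0.000000i; after 4π/(2l+1) scaling, -0.428197-0.000000i ⇒ P_4 = -0.428197

-0.428197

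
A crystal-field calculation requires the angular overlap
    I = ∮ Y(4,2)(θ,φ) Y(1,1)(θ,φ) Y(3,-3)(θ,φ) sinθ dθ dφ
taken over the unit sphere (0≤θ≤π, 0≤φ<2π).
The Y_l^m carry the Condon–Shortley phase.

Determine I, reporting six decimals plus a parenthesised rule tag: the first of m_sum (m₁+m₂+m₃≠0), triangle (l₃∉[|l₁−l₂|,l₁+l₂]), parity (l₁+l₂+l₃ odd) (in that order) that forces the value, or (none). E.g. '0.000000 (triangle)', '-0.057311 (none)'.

Checks pass: Σm=0; 8 even; l₃=3∈[3,5].
(2·4+1)(2·1+1)(2·3+1) = 189
Δ: 2! 6! 0! / 9! → 1/252
sum: t=1:−1/36 = -1/36
3j²(4 1 3; 0 0 0) = Δ·Π!·Σ² = 4/63  (sign +1)
sum: t=2:+1/1440 = 1/1440
3j²(4 1 3; 2 1 -3) = Δ·Π!·Σ² = 1/252  (sign +1)
combine: 4πI² = 189·4/63·1/252 = 1/21
take √, sign +1: I = 0.06155813
No selection rule forces the value: the integral is nonzero (none).

0.061558 (none)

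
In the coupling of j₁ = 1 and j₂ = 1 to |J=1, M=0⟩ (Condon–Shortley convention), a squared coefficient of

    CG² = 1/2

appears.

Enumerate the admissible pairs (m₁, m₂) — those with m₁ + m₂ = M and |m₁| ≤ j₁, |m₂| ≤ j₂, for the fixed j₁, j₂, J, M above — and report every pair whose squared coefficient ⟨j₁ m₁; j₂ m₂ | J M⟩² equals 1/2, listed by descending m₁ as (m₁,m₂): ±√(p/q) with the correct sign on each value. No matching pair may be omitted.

(1,-1): +√(1/2); (-1,1): −√(1/2)

Admissible pairs with m₁+m₂ = M = 0: (-1,1), (0,0), (1,-1)
  (m₁,m₂)=(1,-1): CG² = 1/2, CG = +√(1/2)   ← matches the target
  (m₁,m₂)=(0,0): CG² = 0/1, CG = 0
  (m₁,m₂)=(-1,1): CG² = 1/2, CG = −√(1/2)   ← matches the target
Pairs with CG² = 1/2: (1,-1): +√(1/2); (-1,1): −√(1/2)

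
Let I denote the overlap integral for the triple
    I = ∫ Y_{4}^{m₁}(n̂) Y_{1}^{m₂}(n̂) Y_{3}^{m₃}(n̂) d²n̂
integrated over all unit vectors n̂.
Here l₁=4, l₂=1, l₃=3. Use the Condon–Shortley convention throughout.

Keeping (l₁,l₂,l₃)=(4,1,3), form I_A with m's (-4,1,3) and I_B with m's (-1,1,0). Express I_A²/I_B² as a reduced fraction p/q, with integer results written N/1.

14/5

Same 4,1,3: normalisation and zero-m 3j drop out of the ratio.
A: Δ: 2! 6! 0! / 9! → 1/252; sum: t=2:+1/1440 = 1/1440; 3j²(4 1 3; -4 1 3) = Δ·Π!·Σ² = 1/9  (sign +1)
B: Δ: 2! 6! 0! / 9! → 1/252; sum: t=2:+1/72 = 1/72; 3j²(4 1 3; -1 1 0) = Δ·Π!·Σ² = 5/126  (sign -1)
I_A²/I_B² = (1/9)/(5/126) = 14/5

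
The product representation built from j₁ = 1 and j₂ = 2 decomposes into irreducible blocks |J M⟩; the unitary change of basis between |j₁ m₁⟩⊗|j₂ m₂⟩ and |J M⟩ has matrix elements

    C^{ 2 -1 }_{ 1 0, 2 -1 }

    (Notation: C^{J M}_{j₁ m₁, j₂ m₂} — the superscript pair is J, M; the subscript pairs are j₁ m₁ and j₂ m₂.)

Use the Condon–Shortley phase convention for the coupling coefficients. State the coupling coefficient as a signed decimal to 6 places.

triangle: 1!×1!×3!/6! = 6/720
(j±m)!: 1!×1!×1!×3!×1!×3! = 36
prefactor² = (2J+1)×Δ×N² = 3/2
  k=0: +1/(0!×1!×1!×1!×0!×2!) = 1/2
  k=1: −1/(1!×0!×0!×0!×1!×3!) = -1/6
Σ = 1/3  ⇒  CG² = 3/2×(1/3)² = 1/6
CG = +√(1/6) = +0.408248

+√(1/6) ≈ +0.408248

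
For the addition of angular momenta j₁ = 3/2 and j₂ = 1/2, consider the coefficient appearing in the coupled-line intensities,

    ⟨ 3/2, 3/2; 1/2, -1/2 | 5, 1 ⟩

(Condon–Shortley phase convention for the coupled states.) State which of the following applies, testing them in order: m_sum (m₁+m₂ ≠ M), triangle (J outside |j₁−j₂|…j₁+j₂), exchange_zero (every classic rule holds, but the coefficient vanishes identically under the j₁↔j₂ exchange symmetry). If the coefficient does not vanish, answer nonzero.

m-sum: m₁+m₂ = 3/2+(-1/2) = 1, M = 1  ✓
triangle: need |j₁−j₂| ≤ J ≤ j₁+j₂, i.e. J ∈ [1, 2]; J = 5 is outside ✗ ⇒ coefficient is 0

triangle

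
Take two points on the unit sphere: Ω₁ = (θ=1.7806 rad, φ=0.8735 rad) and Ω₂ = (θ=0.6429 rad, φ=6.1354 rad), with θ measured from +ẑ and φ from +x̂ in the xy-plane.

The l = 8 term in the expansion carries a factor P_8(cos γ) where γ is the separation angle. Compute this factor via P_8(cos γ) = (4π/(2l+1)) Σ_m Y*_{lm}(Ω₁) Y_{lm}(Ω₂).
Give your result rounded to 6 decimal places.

0.101573

Addition theorem: P_8(cos γ) = (4π/17) Σ_m Y*_{lm}(Ω₁) Y_{lm}(Ω₂), m = −8…8:
  m=-8: (0.32880 + 0.27966j) × (0.00326 + 0.00796j) = -0.00115 + 0.00353j  (running Σ = -0.00115 + 0.00353j)
  m=-7: (-0.36244 + 0.06173j) × (0.02347 + 0.03949j) = -0.01094 - 0.01286j  (running Σ = -0.01210 - 0.00933j)
  m=-6: (-0.05806 + 0.09941j) × (0.09509 + 0.11661j) = -0.01711 + 0.00268j  (running Σ = -0.02921 - 0.00665j)
  m=-5: (-0.12040 - 0.33515j) × (0.24623 + 0.22435j) = 0.04554 - 0.10954j  (running Σ = 0.01633 - 0.11619j)
  m=-4: (0.00159 + 0.00058j) × (0.39977 + 0.26833j) = 0.00048 + 0.00066j  (running Σ = 0.01681 - 0.11553j)
  m=-3: (0.28721 - 0.16486j) × (0.31953 + 0.15174j) = 0.11679 - 0.00910j  (running Σ = 0.13360 - 0.12462j)
  m=-2: (-0.00941 + 0.05286j) × (-0.10551 - 0.03213j) = 0.00269 - 0.00528j  (running Σ = 0.13629 - 0.12990j)
  m=-1: (0.20298 + 0.24231j) × (-0.40936 - 0.06094j) = -0.06832 - 0.11156j  (running Σ = 0.06797 - 0.24146j)
  m=0: (-0.06881 + 0.00000j) × (-0.02148 + 0.00000j) = 0.00148 + 0.00000j  (running Σ = 0.06944 - 0.24146j)
  m=1: (-0.20298 + 0.24231j) × (0.40936 - 0.06094j) = -0.06832 + 0.11156j  (running Σ = 0.00112 - 0.12990j)
  m=2: (-0.00941 - 0.05286j) × (-0.10551 + 0.03213j) = 0.00269 + 0.00528j  (running Σ = 0.00381 - 0.12462j)
  m=3: (-0.28721 - 0.16486j) × (-0.31953 + 0.15174j) = 0.11679 + 0.00910j  (running Σ = 0.12060 - 0.11553j)
  m=4: (0.00159 - 0.00058j) × (0.39977 - 0.26833j) = 0.00048 - 0.00066j  (running Σ = 0.12108 - 0.11619j)
  m=5: (0.12040 - 0.33515j) × (-0.24623 + 0.22435j) = 0.04554 + 0.10954j  (running Σ = 0.16662 - 0.00665j)
  m=6: (-0.05806 - 0.09941j) × (0.09509 - 0.11661j) = -0.01711 - 0.00268j  (running Σ = 0.14951 - 0.00933j)
  m=7: (0.36244 + 0.06173j) × (-0.02347 + 0.03949j) = -0.01094 + 0.01286j  (running Σ = 0.13856 + 0.00353j)
  m=8: (0.32880 - 0.27966j) × (0.00326 - 0.00796j) = -0.00115 - 0.00353j  (running Σ = 0.13741 + 0.00000j)
Total Σ_m = 0.13741 + 0.00000j. Multiply by 0.739198: 0.10157 + 0.00000j. P_8(cos γ) = 0.101573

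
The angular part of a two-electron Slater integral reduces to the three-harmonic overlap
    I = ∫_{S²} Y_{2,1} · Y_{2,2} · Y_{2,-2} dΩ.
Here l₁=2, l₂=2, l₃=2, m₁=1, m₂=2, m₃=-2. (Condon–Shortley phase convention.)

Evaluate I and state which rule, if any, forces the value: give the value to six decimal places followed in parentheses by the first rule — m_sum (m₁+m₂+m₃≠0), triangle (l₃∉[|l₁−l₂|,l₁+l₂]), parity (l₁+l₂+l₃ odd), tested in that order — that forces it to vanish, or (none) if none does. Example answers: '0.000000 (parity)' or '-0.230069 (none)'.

Σmᵢ = 1 ≠ 0, so the φ-integral vanishes; I = 0

0.000000 (m_sum)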